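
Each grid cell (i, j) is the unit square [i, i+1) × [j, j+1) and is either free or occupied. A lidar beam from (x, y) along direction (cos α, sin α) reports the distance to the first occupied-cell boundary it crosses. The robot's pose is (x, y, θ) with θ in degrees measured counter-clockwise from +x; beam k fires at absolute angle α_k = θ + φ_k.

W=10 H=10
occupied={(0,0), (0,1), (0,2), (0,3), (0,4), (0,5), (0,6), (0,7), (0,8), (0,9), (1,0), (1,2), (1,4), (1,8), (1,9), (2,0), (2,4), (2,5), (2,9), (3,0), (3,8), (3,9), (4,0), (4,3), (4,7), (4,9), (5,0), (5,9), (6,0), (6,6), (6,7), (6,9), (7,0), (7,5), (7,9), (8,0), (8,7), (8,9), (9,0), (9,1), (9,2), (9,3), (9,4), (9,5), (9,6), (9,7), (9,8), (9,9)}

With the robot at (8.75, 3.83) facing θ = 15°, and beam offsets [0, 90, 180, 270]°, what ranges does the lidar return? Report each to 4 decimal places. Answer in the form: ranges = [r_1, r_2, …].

beam 1: φ=0°, α=15°
  direction (0.9659, 0.2588); cell (8,3); t to first gridline: x 0.2588, y 0.6568 (then +1.0353 / +3.8637)
    (9,3) via x @ 0.2588  # hit
  → r_1 = 0.2588
beam 2: φ=90°, α=105°
  direction (-0.2588, 0.9659); cell (8,3); t to first gridline: x 2.8978, y 0.1760 (then +3.8637 / +1.0353)
    (8,4) via y @ 0.1760
    (8,5) via y @ 1.2113
    (8,6) via y @ 2.2465
    (7,6) via x @ 2.8978
    (7,7) via y @ 3.2818
    (7,8) via y @ 4.3171
    (7,9) via y @ 5.3524  # hit
  → r_2 = 5.3524
beam 3: φ=180°, α=195°
  direction (-0.9659, -0.2588); cell (8,3); t to first gridline: x 0.7765, y 3.2069 (then +1.0353 / +3.8637)
    (7,3) via x @ 0.7765
    (6,3) via x @ 1.8117
    (5,3) via x @ 2.8470
    (5,2) via y @ 3.2069
    (4,2) via x @ 3.8823
    (3,2) via x @ 4.9176
    (2,2) via x @ 5.9528
    (1,2) via x @ 6.9881  # hit
  → r_3 = 6.9881
beam 4: φ=270°, α=285°
  direction (0.2588, -0.9659); cell (8,3); t to first gridline: x 0.9659, y 0.8593 (then +3.8637 / +1.0353)
    (8,2) via y @ 0.8593
    (9,2) via x @ 0.9659  # hit
  → r_4 = 0.9659

ranges = [0.2588, 5.3524, 6.9881, 0.9659]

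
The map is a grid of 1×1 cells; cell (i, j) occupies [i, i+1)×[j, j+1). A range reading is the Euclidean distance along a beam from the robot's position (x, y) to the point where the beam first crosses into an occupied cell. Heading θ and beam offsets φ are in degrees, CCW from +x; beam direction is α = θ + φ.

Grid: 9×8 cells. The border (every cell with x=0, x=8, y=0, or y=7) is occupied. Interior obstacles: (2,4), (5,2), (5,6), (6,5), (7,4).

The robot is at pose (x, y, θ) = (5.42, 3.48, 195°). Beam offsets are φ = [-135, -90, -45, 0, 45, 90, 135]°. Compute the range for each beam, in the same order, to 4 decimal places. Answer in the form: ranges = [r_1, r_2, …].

beam 1: φ=-135°, α=60°
  direction (0.5000, 0.8660); cell (5,3); t to first gridline: x 1.1600, y 0.6004 (then +2.0000 / +1.1547)
    (5,4) via y @ 0.6004
    (6,4) via x @ 1.1600
    (6,5) via y @ 1.7551  # hit
  → r_1 = 1.7551
beam 2: φ=-90°, α=105°
  direction (-0.2588, 0.9659); cell (5,3); t to first gridline: x 1.6228, y 0.5383 (then +3.8637 / +1.0353)
    (5,4) via y @ 0.5383
    (5,5) via y @ 1.5736
    (4,5) via x @ 1.6228
    (4,6) via y @ 2.6089
    (4,7) via y @ 3.6442  # hit
  → r_2 = 3.6442
beam 3: φ=-45°, α=150°
  direction (-0.8660, 0.5000); cell (5,3); t to first gridline: x 0.4850, y 1.0400 (then +1.1547 / +2.0000)
    (4,3) via x @ 0.4850
    (4,4) via y @ 1.0400
    (3,4) via x @ 1.6397
    (2,4) via x @ 2.7944  # hit
  → r_3 = 2.7944
beam 4: φ=0°, α=195°
  direction (-0.9659, -0.2588); cell (5,3); t to first gridline: x 0.4348, y 1.8546 (then +1.0353 / +3.8637)
    (4,3) via x @ 0.4348
    (3,3) via x @ 1.4701
    (3,2) via y @ 1.8546
    (2,2) via x @ 2.5054
    (1,2) via x @ 3.5406
    (0,2) via x @ 4.5759  # hit
  → r_4 = 4.5759
beam 5: φ=45°, α=240°
  direction (-0.5000, -0.8660); cell (5,3); t to first gridline: x 0.8400, y 0.5543 (then +2.0000 / +1.1547)
    (5,2) via y @ 0.5543  # hit
  → r_5 = 0.5543
beam 6: φ=90°, α=285°
  direction (0.2588, -0.9659); cell (5,3); t to first gridline: x 2.2409, y 0.4969 (then +3.8637 / +1.0353)
    (5,2) via y @ 0.4969  # hit
  → r_6 = 0.4969
beam 7: φ=135°, α=330°
  direction (0.8660, -0.5000); cell (5,3); t to first gridline: x 0.6697, y 0.9600 (then +1.1547 / +2.0000)
    (6,3) via x @ 0.6697
    (6,2) via y @ 0.9600
    (7,2) via x @ 1.8244
    (7,1) via y @ 2.9600
    (8,1) via x @ 2.9791  # hit
  → r_7 = 2.9791

ranges = [1.7551, 3.6442, 2.7944, 4.5759, 0.5543, 0.4969, 2.9791]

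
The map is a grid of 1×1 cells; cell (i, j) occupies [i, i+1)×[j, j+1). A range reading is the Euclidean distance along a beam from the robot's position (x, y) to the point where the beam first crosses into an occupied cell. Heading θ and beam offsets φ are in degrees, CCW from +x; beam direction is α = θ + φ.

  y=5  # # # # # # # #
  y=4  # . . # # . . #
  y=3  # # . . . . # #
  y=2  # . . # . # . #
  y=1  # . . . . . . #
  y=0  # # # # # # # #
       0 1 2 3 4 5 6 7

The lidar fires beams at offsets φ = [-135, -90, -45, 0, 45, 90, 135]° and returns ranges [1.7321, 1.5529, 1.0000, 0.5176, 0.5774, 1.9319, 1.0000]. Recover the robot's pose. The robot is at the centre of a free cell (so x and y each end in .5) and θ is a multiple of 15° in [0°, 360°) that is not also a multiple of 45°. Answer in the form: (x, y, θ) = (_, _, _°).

(x, y, θ) = (2.5, 1.5, 255°)

Enumerate (i+0.5, j+0.5, θ) over the 18 free cells and 16 admissible headings. For each, cast all 7 beams and compare to the given ranges.
  (2.5, 2.5, 165°): beam 1 = 0.5774 ≠ 1.7321 ✗
  (4.5, 2.5, 255°): beam 2 = 0.5176 ≠ 1.5529 ✗
  (2.5, 1.5, 105°): beam 1 = 1.0000 ≠ 1.7321 ✗
  (3.5, 3.5, 150°): beam 1 = 3.6235 ≠ 1.7321 ✗
  …
  (2.5, 1.5, 255°): r_1=1.7321, r_2=1.5529, r_3=1.0000, r_4=0.5176, r_5=0.5774, r_6=1.9319, r_7=1.0000 — all match ✓
Only this pose fits every beam.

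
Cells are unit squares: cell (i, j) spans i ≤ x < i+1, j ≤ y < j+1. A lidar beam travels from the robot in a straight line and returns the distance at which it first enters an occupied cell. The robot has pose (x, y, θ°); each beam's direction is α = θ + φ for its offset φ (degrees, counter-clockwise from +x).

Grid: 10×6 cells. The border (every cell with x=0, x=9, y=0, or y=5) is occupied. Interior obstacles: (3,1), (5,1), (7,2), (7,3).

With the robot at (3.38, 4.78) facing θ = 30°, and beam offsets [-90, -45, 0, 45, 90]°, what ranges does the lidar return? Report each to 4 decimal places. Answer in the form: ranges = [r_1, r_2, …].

beam 1: φ=-90°, α=300°
  direction (0.5000, -0.8660); cell (3,4); t to first gridline: x 1.2400, y 0.9007 (then +2.0000 / +1.1547)
    (3,3) via y @ 0.9007
    (4,3) via x @ 1.2400
    (4,2) via y @ 2.0554
    (4,1) via y @ 3.2101
    (5,1) via x @ 3.2400  # hit
  → r_1 = 3.2400
beam 2: φ=-45°, α=345°
  direction (0.9659, -0.2588); cell (3,4); t to first gridline: x 0.6419, y 3.0137 (then +1.0353 / +3.8637)
    (4,4) via x @ 0.6419
    (5,4) via x @ 1.6771
    (6,4) via x @ 2.7124
    (6,3) via y @ 3.0137
    (7,3) via x @ 3.7477  # hit
  → r_2 = 3.7477
beam 3: φ=0°, α=30°
  direction (0.8660, 0.5000); cell (3,4); t to first gridline: x 0.7159, y 0.4400 (then +1.1547 / +2.0000)
    (3,5) via y @ 0.4400  # hit
  → r_3 = 0.4400
beam 4: φ=45°, α=75°
  direction (0.2588, 0.9659); cell (3,4); t to first gridline: x 2.3955, y 0.2278 (then +3.8637 / +1.0353)
    (3,5) via y @ 0.2278  # hit
  → r_4 = 0.2278
beam 5: φ=90°, α=120°
  direction (-0.5000, 0.8660); cell (3,4); t to first gridline: x 0.7600, y 0.2540 (then +2.0000 / +1.1547)
    (3,5) via y @ 0.2540  # hit
  → r_5 = 0.2540

ranges = [3.2400, 3.7477, 0.4400, 0.2278, 0.2540]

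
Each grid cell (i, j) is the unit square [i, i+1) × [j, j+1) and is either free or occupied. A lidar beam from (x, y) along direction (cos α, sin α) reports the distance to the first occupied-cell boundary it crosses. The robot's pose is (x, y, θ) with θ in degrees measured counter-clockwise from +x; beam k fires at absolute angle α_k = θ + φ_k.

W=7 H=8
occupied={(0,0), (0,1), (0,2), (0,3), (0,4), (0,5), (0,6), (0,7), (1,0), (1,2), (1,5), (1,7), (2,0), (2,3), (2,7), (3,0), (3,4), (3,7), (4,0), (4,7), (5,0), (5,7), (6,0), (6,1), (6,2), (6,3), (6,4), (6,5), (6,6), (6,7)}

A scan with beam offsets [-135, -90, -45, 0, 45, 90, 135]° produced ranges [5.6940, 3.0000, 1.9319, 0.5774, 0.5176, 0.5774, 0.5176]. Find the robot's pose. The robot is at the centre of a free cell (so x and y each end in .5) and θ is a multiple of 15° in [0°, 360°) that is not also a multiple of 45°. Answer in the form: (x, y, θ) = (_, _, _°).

Enumerate (i+0.5, j+0.5, θ) over the 26 free cells and 16 admissible headings. For each, cast all 7 beams and compare to the given ranges.
  (4.5, 5.5, 120°): beam 1 = 1.5529 ≠ 5.6940 ✗
  (4.5, 2.5, 105°): beam 1 = 1.7321 ≠ 5.6940 ✗
  (1.5, 6.5, 120°): beam 1 = 4.6587 ≠ 5.6940 ✗
  …
  (5.5, 1.5, 240°): r_1=5.6940, r_2=3.0000, r_3=1.9319, r_4=0.5774, r_5=0.5176, r_6=0.5774, r_7=0.5176 — all match ✓
Only this pose fits every beam.

(x, y, θ) = (5.5, 1.5, 240°)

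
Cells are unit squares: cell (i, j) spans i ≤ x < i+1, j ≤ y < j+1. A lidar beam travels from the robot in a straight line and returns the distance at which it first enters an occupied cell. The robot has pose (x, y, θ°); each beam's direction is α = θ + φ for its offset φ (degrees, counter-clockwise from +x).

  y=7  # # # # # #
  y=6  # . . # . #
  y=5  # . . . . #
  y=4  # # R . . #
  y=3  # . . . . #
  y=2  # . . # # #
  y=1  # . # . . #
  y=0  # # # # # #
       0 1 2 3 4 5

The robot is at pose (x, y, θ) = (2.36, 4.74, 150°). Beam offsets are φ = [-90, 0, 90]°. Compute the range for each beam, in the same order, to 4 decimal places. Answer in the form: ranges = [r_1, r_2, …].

beam 1: φ=-90°, α=60°
  dir = (cos 60°, sin 60°) = (0.5000, 0.8660); from cell (2,4)
  next x-line at t=1.2800, next y-line at t=0.3002; Δt_x=2.0000, Δt_y=1.1547
    y: enter (2,5) at t=0.3002
    x: enter (3,5) at t=1.2800
    y: enter (3,6) at t=1.4549 ← occupied
  → r_1 = 1.4549
beam 2: φ=0°, α=150°
  dir = (cos 150°, sin 150°) = (-0.8660, 0.5000); from cell (2,4)
  next x-line at t=0.4157, next y-line at t=0.5200; Δt_x=1.1547, Δt_y=2.0000
    x: enter (1,4) at t=0.4157 ← occupied
  → r_2 = 0.4157
beam 3: φ=90°, α=240°
  dir = (cos 240°, sin 240°) = (-0.5000, -0.8660); from cell (2,4)
  next x-line at t=0.7200, next y-line at t=0.8545; Δt_x=2.0000, Δt_y=1.1547
    x: enter (1,4) at t=0.7200 ← occupied
  → r_3 = 0.7200

ranges = [1.4549, 0.4157, 0.7200]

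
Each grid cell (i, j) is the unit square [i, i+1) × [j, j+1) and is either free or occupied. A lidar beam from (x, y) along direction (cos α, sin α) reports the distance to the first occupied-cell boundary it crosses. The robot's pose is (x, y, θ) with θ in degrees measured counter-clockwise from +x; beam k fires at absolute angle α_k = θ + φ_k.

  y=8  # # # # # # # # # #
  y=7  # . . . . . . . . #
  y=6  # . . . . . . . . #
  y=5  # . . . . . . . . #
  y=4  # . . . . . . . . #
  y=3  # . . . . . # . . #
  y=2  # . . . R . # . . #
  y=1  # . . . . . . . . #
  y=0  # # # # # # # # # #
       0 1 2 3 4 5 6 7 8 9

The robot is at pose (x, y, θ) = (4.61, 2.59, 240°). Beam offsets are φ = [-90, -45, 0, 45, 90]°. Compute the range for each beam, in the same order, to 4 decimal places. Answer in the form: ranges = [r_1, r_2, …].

beam 1: φ=-90°, α=150°
  dir = (cos 150°, sin 150°) = (-0.8660, 0.5000); from cell (4,2)
  next x-line at t=0.7044, next y-line at t=0.8200; Δt_x=1.1547, Δt_y=2.0000
    x: enter (3,2) at t=0.7044
    y: enter (3,3) at t=0.8200
    x: enter (2,3) at t=1.8591
    y: enter (2,4) at t=2.8200
    x: enter (1,4) at t=3.0138
    x: enter (0,4) at t=4.1685 ← occupied
  → r_1 = 4.1685
beam 2: φ=-45°, α=195°
  dir = (cos 195°, sin 195°) = (-0.9659, -0.2588); from cell (4,2)
  next x-line at t=0.6315, next y-line at t=2.2796; Δt_x=1.0353, Δt_y=3.8637
    x: enter (3,2) at t=0.6315
    x: enter (2,2) at t=1.6668
    y: enter (2,1) at t=2.2796
    x: enter (1,1) at t=2.7021
    x: enter (0,1) at t=3.7373 ← occupied
  → r_2 = 3.7373
beam 3: φ=0°, α=240°
  dir = (cos 240°, sin 240°) = (-0.5000, -0.8660); from cell (4,2)
  next x-line at t=1.2200, next y-line at t=0.6813; Δt_x=2.0000, Δt_y=1.1547
    y: enter (4,1) at t=0.6813
    x: enter (3,1) at t=1.2200
    y: enter (3,0) at t=1.8360 ← occupied
  → r_3 = 1.8360
beam 4: φ=45°, α=285°
  dir = (cos 285°, sin 285°) = (0.2588, -0.9659); from cell (4,2)
  next x-line at t=1.5068, next y-line at t=0.6108; Δt_x=3.8637, Δt_y=1.0353
    y: enter (4,1) at t=0.6108
    x: enter (5,1) at t=1.5068
    y: enter (5,0) at t=1.6461 ← occupied
  → r_4 = 1.6461
beam 5: φ=90°, α=330°
  dir = (cos 330°, sin 330°) = (0.8660, -0.5000); from cell (4,2)
  next x-line at t=0.4503, next y-line at t=1.1800; Δt_x=1.1547, Δt_y=2.0000
    x: enter (5,2) at t=0.4503
    y: enter (5,1) at t=1.1800
    x: enter (6,1) at t=1.6050
    x: enter (7,1) at t=2.7597
    y: enter (7,0) at t=3.1800 ← occupied
  → r_5 = 3.1800

ranges = [4.1685, 3.7373, 1.8360, 1.6461, 3.1800]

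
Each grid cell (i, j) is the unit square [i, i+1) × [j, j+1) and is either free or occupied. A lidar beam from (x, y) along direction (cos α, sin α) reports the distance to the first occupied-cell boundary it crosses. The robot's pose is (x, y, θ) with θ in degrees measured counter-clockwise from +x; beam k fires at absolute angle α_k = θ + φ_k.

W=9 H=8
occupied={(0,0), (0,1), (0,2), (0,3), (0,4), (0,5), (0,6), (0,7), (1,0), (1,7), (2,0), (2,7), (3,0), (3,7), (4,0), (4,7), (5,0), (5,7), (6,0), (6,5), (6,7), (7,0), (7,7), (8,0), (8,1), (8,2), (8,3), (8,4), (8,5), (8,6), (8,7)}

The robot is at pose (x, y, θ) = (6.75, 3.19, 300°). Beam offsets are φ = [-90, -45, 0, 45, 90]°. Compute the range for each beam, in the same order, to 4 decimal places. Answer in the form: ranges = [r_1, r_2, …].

beam 1: φ=-90°, α=210°
  direction (-0.8660, -0.5000); cell (6,3); t to first gridline: x 0.8660, y 0.3800 (then +1.1547 / +2.0000)
    (6,2) via y @ 0.3800
    (5,2) via x @ 0.8660
    (4,2) via x @ 2.0207
    (4,1) via y @ 2.3800
    (3,1) via x @ 3.1754
    (2,1) via x @ 4.3301
    (2,0) via y @ 4.3800  # hit
  → r_1 = 4.3800
beam 2: φ=-45°, α=255°
  direction (-0.2588, -0.9659); cell (6,3); t to first gridline: x 2.8978, y 0.1967 (then +3.8637 / +1.0353)
    (6,2) via y @ 0.1967
    (6,1) via y @ 1.2320
    (6,0) via y @ 2.2673  # hit
  → r_2 = 2.2673
beam 3: φ=0°, α=300°
  direction (0.5000, -0.8660); cell (6,3); t to first gridline: x 0.5000, y 0.2194 (then +2.0000 / +1.1547)
    (6,2) via y @ 0.2194
    (7,2) via x @ 0.5000
    (7,1) via y @ 1.3741
    (8,1) via x @ 2.5000  # hit
  → r_3 = 2.5000
beam 4: φ=45°, α=345°
  direction (0.9659, -0.2588); cell (6,3); t to first gridline: x 0.2588, y 0.7341 (then +1.0353 / +3.8637)
    (7,3) via x @ 0.2588
    (7,2) via y @ 0.7341
    (8,2) via x @ 1.2941  # hit
  → r_4 = 1.2941
beam 5: φ=90°, α=30°
  direction (0.8660, 0.5000); cell (6,3); t to first gridline: x 0.2887, y 1.6200 (then +1.1547 / +2.0000)
    (7,3) via x @ 0.2887
    (8,3) via x @ 1.4434  # hit
  → r_5 = 1.4434

ranges = [4.3800, 2.2673, 2.5000, 1.2941, 1.4434]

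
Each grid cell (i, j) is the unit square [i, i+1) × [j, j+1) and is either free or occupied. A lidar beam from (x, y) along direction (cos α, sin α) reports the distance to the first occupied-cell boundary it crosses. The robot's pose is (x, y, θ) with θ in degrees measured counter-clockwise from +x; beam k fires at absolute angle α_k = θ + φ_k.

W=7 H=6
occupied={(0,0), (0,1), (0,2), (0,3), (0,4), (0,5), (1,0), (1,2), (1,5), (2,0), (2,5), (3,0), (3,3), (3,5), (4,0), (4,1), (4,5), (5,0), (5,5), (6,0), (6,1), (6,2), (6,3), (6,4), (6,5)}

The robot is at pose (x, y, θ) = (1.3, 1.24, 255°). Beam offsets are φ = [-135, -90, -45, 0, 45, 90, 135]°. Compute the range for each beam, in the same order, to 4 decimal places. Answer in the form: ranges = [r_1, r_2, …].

ranges = [0.6000, 0.3106, 0.3464, 0.2485, 0.2771, 0.9273, 5.4271]

beam 1: φ=-135°, α=120°
  direction (-0.5000, 0.8660); cell (1,1); t to first gridline: x 0.6000, y 0.8776 (then +2.0000 / +1.1547)
    (0,1) via x @ 0.6000  # hit
  → r_1 = 0.6000
beam 2: φ=-90°, α=165°
  direction (-0.9659, 0.2588); cell (1,1); t to first gridline: x 0.3106, y 2.9364 (then +1.0353 / +3.8637)
    (0,1) via x @ 0.3106  # hit
  → r_2 = 0.3106
beam 3: φ=-45°, α=210°
  direction (-0.8660, -0.5000); cell (1,1); t to first gridline: x 0.3464, y 0.4800 (then +1.1547 / +2.0000)
    (0,1) via x @ 0.3464  # hit
  → r_3 = 0.3464
beam 4: φ=0°, α=255°
  direction (-0.2588, -0.9659); cell (1,1); t to first gridline: x 1.1591, y 0.2485 (then +3.8637 / +1.0353)
    (1,0) via y @ 0.2485  # hit
  → r_4 = 0.2485
beam 5: φ=45°, α=300°
  direction (0.5000, -0.8660); cell (1,1); t to first gridline: x 1.4000, y 0.2771 (then +2.0000 / +1.1547)
    (1,0) via y @ 0.2771  # hit
  → r_5 = 0.2771
beam 6: φ=90°, α=345°
  direction (0.9659, -0.2588); cell (1,1); t to first gridline: x 0.7247, y 0.9273 (then +1.0353 / +3.8637)
    (2,1) via x @ 0.7247
    (2,0) via y @ 0.9273  # hit
  → r_6 = 0.9273
beam 7: φ=135°, α=30°
  direction (0.8660, 0.5000); cell (1,1); t to first gridline: x 0.8083, y 1.5200 (then +1.1547 / +2.0000)
    (2,1) via x @ 0.8083
    (2,2) via y @ 1.5200
    (3,2) via x @ 1.9630
    (4,2) via x @ 3.1177
    (4,3) via y @ 3.5200
    (5,3) via x @ 4.2724
    (6,3) via x @ 5.4271  # hit
  → r_7 = 5.4271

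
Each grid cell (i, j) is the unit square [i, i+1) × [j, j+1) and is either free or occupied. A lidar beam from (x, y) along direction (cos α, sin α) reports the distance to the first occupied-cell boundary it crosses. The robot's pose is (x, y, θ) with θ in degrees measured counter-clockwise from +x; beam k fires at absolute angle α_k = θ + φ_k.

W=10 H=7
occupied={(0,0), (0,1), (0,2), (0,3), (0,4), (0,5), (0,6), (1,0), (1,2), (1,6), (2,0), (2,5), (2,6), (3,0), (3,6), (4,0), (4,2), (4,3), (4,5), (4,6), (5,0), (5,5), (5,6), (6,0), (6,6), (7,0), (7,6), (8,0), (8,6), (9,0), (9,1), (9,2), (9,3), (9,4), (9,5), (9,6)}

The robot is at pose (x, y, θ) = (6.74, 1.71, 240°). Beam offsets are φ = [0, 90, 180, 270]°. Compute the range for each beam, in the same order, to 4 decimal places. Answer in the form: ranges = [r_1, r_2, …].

beam 1: φ=0°, α=240°
  cosα=-0.5000 sinα=-0.8660 | (6,1) | tMaxX 1.4800 tMaxY 0.8198 | tΔX 2.0000 tΔY 1.1547
    t=0.8198 [y] (6,0) — stop
  → r_1 = 0.8198
beam 2: φ=90°, α=330°
  cosα=0.8660 sinα=-0.5000 | (6,1) | tMaxX 0.3002 tMaxY 1.4200 | tΔX 1.1547 tΔY 2.0000
    t=0.3002 [x] (7,1)
    t=1.4200 [y] (7,0) — stop
  → r_2 = 1.4200
beam 3: φ=180°, α=60°
  cosα=0.5000 sinα=0.8660 | (6,1) | tMaxX 0.5200 tMaxY 0.3349 | tΔX 2.0000 tΔY 1.1547
    t=0.3349 [y] (6,2)
    t=0.5200 [x] (7,2)
    t=1.4896 [y] (7,3)
    t=2.5200 [x] (8,3)
    t=2.6443 [y] (8,4)
    t=3.7990 [y] (8,5)
    t=4.5200 [x] (9,5) — stop
  → r_3 = 4.5200
beam 4: φ=270°, α=150°
  cosα=-0.8660 sinα=0.5000 | (6,1) | tMaxX 0.8545 tMaxY 0.5800 | tΔX 1.1547 tΔY 2.0000
    t=0.5800 [y] (6,2)
    t=0.8545 [x] (5,2)
    t=2.0092 [x] (4,2) — stop
  → r_4 = 2.0092

ranges = [0.8198, 1.4200, 4.5200, 2.0092]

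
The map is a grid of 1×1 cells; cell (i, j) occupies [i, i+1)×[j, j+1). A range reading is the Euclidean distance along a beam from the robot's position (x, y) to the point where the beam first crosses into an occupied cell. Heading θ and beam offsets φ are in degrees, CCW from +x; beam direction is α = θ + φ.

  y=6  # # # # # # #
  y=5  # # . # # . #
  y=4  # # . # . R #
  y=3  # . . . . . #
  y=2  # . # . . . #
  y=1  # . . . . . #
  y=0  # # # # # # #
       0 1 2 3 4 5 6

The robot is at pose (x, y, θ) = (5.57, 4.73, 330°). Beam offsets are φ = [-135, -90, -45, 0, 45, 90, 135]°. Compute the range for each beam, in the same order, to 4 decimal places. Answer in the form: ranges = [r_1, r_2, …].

beam 1: φ=-135°, α=195°
  dir = (cos 195°, sin 195°) = (-0.9659, -0.2588); from cell (5,4)
  next x-line at t=0.5901, next y-line at t=2.8205; Δt_x=1.0353, Δt_y=3.8637
    x: enter (4,4) at t=0.5901
    x: enter (3,4) at t=1.6254 ← occupied
  → r_1 = 1.6254
beam 2: φ=-90°, α=240°
  dir = (cos 240°, sin 240°) = (-0.5000, -0.8660); from cell (5,4)
  next x-line at t=1.1400, next y-line at t=0.8429; Δt_x=2.0000, Δt_y=1.1547
    y: enter (5,3) at t=0.8429
    x: enter (4,3) at t=1.1400
    y: enter (4,2) at t=1.9976
    x: enter (3,2) at t=3.1400
    y: enter (3,1) at t=3.1523
    y: enter (3,0) at t=4.3070 ← occupied
  → r_2 = 4.3070
beam 3: φ=-45°, α=285°
  dir = (cos 285°, sin 285°) = (0.2588, -0.9659); from cell (5,4)
  next x-line at t=1.6614, next y-line at t=0.7558; Δt_x=3.8637, Δt_y=1.0353
    y: enter (5,3) at t=0.7558
    x: enter (6,3) at t=1.6614 ← occupied
  → r_3 = 1.6614
beam 4: φ=0°, α=330°
  dir = (cos 330°, sin 330°) = (0.8660, -0.5000); from cell (5,4)
  next x-line at t=0.4965, next y-line at t=1.4600; Δt_x=1.1547, Δt_y=2.0000
    x: enter (6,4) at t=0.4965 ← occupied
  → r_4 = 0.4965
beam 5: φ=45°, α=15°
  dir = (cos 15°, sin 15°) = (0.9659, 0.2588); from cell (5,4)
  next x-line at t=0.4452, next y-line at t=1.0432; Δt_x=1.0353, Δt_y=3.8637
    x: enter (6,4) at t=0.4452 ← occupied
  → r_5 = 0.4452
beam 6: φ=90°, α=60°
  dir = (cos 60°, sin 60°) = (0.5000, 0.8660); from cell (5,4)
  next x-line at t=0.8600, next y-line at t=0.3118; Δt_x=2.0000, Δt_y=1.1547
    y: enter (5,5) at t=0.3118
    x: enter (6,5) at t=0.8600 ← occupied
  → r_6 = 0.8600
beam 7: φ=135°, α=105°
  dir = (cos 105°, sin 105°) = (-0.2588, 0.9659); from cell (5,4)
  next x-line at t=2.2023, next y-line at t=0.2795; Δt_x=3.8637, Δt_y=1.0353
    y: enter (5,5) at t=0.2795
    y: enter (5,6) at t=1.3148 ← occupied
  → r_7 = 1.3148

ranges = [1.6254, 4.3070, 1.6614, 0.4965, 0.4452, 0.8600, 1.3148]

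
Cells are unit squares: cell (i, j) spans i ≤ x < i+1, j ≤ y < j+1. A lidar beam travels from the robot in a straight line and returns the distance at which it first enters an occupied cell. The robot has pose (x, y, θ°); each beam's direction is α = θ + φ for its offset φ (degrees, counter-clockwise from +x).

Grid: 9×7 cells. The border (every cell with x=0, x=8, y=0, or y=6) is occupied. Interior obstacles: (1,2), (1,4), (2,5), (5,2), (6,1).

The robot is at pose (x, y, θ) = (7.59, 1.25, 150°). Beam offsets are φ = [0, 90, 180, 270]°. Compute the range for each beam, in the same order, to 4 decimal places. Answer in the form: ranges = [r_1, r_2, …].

ranges = [0.6813, 0.2887, 0.4734, 0.8200]

beam 1: φ=0°, α=150°
  cosα=-0.8660 sinα=0.5000 | (7,1) | tMaxX 0.6813 tMaxY 1.5000 | tΔX 1.1547 tΔY 2.0000
    t=0.6813 [x] (6,1) — stop
  → r_1 = 0.6813
beam 2: φ=90°, α=240°
  cosα=-0.5000 sinα=-0.8660 | (7,1) | tMaxX 1.1800 tMaxY 0.2887 | tΔX 2.0000 tΔY 1.1547
    t=0.2887 [y] (7,0) — stop
  → r_2 = 0.2887
beam 3: φ=180°, α=330°
  cosα=0.8660 sinα=-0.5000 | (7,1) | tMaxX 0.4734 tMaxY 0.5000 | tΔX 1.1547 tΔY 2.0000
    t=0.4734 [x] (8,1) — stop
  → r_3 = 0.4734
beam 4: φ=270°, α=60°
  cosα=0.5000 sinα=0.8660 | (7,1) | tMaxX 0.8200 tMaxY 0.8660 | tΔX 2.0000 tΔY 1.1547
    t=0.8200 [x] (8,1) — stop
  → r_4 = 0.8200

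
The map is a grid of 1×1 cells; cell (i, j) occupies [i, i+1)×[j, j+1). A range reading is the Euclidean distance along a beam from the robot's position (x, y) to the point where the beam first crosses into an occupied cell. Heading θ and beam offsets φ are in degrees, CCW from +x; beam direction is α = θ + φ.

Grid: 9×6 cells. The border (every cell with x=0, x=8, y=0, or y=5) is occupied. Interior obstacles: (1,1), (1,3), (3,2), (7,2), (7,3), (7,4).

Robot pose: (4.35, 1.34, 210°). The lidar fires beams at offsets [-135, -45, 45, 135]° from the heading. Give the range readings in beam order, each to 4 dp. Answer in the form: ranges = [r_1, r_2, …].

beam 1: φ=-135°, α=75°
  d=(0.2588,0.9659)  start (4,1)  tX=2.5114 tY=0.6833  stride 1/|dx|=3.8637 1/|dy|=1.0353
    cross y-line → (4,2), t=0.6833
    cross y-line → (4,3), t=1.7186
    cross x-line → (5,3), t=2.5114
    cross y-line → (5,4), t=2.7538
    cross y-line → (5,5), t=3.7891 (wall)
  → r_1 = 3.7891
beam 2: φ=-45°, α=165°
  d=(-0.9659,0.2588)  start (4,1)  tX=0.3623 tY=2.5500  stride 1/|dx|=1.0353 1/|dy|=3.8637
    cross x-line → (3,1), t=0.3623
    cross x-line → (2,1), t=1.3976
    cross x-line → (1,1), t=2.4329 (wall)
  → r_2 = 2.4329
beam 3: φ=45°, α=255°
  d=(-0.2588,-0.9659)  start (4,1)  tX=1.3523 tY=0.3520  stride 1/|dx|=3.8637 1/|dy|=1.0353
    cross y-line → (4,0), t=0.3520 (wall)
  → r_3 = 0.3520
beam 4: φ=135°, α=345°
  d=(0.9659,-0.2588)  start (4,1)  tX=0.6729 tY=1.3137  stride 1/|dx|=1.0353 1/|dy|=3.8637
    cross x-line → (5,1), t=0.6729
    cross y-line → (5,0), t=1.3137 (wall)
  → r_4 = 1.3137

ranges = [3.7891, 2.4329, 0.3520, 1.3137]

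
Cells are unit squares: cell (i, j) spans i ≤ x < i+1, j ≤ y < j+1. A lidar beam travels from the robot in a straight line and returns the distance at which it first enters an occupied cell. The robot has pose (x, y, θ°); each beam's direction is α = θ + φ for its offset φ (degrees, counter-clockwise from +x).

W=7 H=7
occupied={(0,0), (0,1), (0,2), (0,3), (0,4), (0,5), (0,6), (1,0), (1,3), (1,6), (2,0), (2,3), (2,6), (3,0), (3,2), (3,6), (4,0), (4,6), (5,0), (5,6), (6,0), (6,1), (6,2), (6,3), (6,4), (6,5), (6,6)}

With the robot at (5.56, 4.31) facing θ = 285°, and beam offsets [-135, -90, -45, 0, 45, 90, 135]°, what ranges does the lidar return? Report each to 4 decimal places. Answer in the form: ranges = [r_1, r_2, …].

ranges = [3.3800, 2.6503, 3.8221, 1.7000, 0.5081, 0.4555, 0.8800]

beam 1: φ=-135°, α=150°
  dir = (cos 150°, sin 150°) = (-0.8660, 0.5000); from cell (5,4)
  next x-line at t=0.6466, next y-line at t=1.3800; Δt_x=1.1547, Δt_y=2.0000
    x: enter (4,4) at t=0.6466
    y: enter (4,5) at t=1.3800
    x: enter (3,5) at t=1.8013
    x: enter (2,5) at t=2.9560
    y: enter (2,6) at t=3.3800 ← occupied
  → r_1 = 3.3800
beam 2: φ=-90°, α=195°
  dir = (cos 195°, sin 195°) = (-0.9659, -0.2588); from cell (5,4)
  next x-line at t=0.5798, next y-line at t=1.1977; Δt_x=1.0353, Δt_y=3.8637
    x: enter (4,4) at t=0.5798
    y: enter (4,3) at t=1.1977
    x: enter (3,3) at t=1.6150
    x: enter (2,3) at t=2.6503 ← occupied
  → r_2 = 2.6503
beam 3: φ=-45°, α=240°
  dir = (cos 240°, sin 240°) = (-0.5000, -0.8660); from cell (5,4)
  next x-line at t=1.1200, next y-line at t=0.3580; Δt_x=2.0000, Δt_y=1.1547
    y: enter (5,3) at t=0.3580
    x: enter (4,3) at t=1.1200
    y: enter (4,2) at t=1.5127
    y: enter (4,1) at t=2.6674
    x: enter (3,1) at t=3.1200
    y: enter (3,0) at t=3.8221 ← occupied
  → r_3 = 3.8221
beam 4: φ=0°, α=285°
  dir = (cos 285°, sin 285°) = (0.2588, -0.9659); from cell (5,4)
  next x-line at t=1.7000, next y-line at t=0.3209; Δt_x=3.8637, Δt_y=1.0353
    y: enter (5,3) at t=0.3209
    y: enter (5,2) at t=1.3562
    x: enter (6,2) at t=1.7000 ← occupied
  → r_4 = 1.7000
beam 5: φ=45°, α=330°
  dir = (cos 330°, sin 330°) = (0.8660, -0.5000); from cell (5,4)
  next x-line at t=0.5081, next y-line at t=0.6200; Δt_x=1.1547, Δt_y=2.0000
    x: enter (6,4) at t=0.5081 ← occupied
  → r_5 = 0.5081
beam 6: φ=90°, α=15°
  dir = (cos 15°, sin 15°) = (0.9659, 0.2588); from cell (5,4)
  next x-line at t=0.4555, next y-line at t=2.6660; Δt_x=1.0353, Δt_y=3.8637
    x: enter (6,4) at t=0.4555 ← occupied
  → r_6 = 0.4555
beam 7: φ=135°, α=60°
  dir = (cos 60°, sin 60°) = (0.5000, 0.8660); from cell (5,4)
  next x-line at t=0.8800, next y-line at t=0.7967; Δt_x=2.0000, Δt_y=1.1547
    y: enter (5,5) at t=0.7967
    x: enter (6,5) at t=0.8800 ← occupied
  → r_7 = 0.8800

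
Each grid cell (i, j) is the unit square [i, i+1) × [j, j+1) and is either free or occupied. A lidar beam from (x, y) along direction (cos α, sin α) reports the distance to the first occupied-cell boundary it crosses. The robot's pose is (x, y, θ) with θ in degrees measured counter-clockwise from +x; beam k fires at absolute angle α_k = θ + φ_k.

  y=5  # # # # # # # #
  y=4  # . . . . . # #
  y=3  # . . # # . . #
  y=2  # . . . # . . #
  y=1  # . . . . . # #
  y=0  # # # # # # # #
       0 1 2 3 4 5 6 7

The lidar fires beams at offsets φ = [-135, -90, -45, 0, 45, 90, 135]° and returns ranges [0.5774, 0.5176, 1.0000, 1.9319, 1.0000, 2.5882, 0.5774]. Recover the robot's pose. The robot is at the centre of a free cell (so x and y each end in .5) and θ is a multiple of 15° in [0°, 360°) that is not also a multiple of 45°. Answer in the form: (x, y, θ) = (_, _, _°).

(x, y, θ) = (5.5, 4.5, 195°)

Enumerate (i+0.5, j+0.5, θ) over the 19 free cells and 16 admissible headings. For each, cast all 7 beams and compare to the given ranges.
  (4.5, 4.5, 30°): beam 1 = 0.5176 ≠ 0.5774 ✗
  (1.5, 3.5, 60°): beam 1 = 2.5882 ≠ 0.5774 ✗
  (5.5, 1.5, 105°): beam 3 = 2.8868 ≠ 1.0000 ✗
  (2.5, 4.5, 285°): beam 1 = 1.0000 ≠ 0.5774 ✗
  (3.5, 4.5, 120°): beam 1 = 3.6235 ≠ 0.5774 ✗
  …
  (5.5, 4.5, 195°): r_1=0.5774, r_2=0.5176, r_3=1.0000, r_4=1.9319, r_5=1.0000, r_6=2.5882, r_7=0.5774 — all match ✓
Only this pose fits every beam.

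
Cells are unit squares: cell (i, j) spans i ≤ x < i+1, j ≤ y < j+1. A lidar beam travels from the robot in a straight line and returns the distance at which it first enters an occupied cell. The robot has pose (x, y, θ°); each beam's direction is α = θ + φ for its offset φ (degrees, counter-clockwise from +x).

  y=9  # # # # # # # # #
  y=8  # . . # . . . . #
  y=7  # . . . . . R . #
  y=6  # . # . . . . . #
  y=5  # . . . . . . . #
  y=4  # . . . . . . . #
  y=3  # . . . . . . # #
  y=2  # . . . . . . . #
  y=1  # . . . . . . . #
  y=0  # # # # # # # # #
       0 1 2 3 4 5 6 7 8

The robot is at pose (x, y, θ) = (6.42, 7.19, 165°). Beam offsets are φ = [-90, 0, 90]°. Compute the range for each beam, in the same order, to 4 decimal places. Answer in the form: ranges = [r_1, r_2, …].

ranges = [1.8738, 3.1296, 6.4084]

beam 1: φ=-90°, α=75°
  d=(0.2588,0.9659)  start (6,7)  tX=2.2409 tY=0.8386  stride 1/|dx|=3.8637 1/|dy|=1.0353
    cross y-line → (6,8), t=0.8386
    cross y-line → (6,9), t=1.8738 (wall)
  → r_1 = 1.8738
beam 2: φ=0°, α=165°
  d=(-0.9659,0.2588)  start (6,7)  tX=0.4348 tY=3.1296  stride 1/|dx|=1.0353 1/|dy|=3.8637
    cross x-line → (5,7), t=0.4348
    cross x-line → (4,7), t=1.4701
    cross x-line → (3,7), t=2.5054
    cross y-line → (3,8), t=3.1296 (wall)
  → r_2 = 3.1296
beam 3: φ=90°, α=255°
  d=(-0.2588,-0.9659)  start (6,7)  tX=1.6228 tY=0.1967  stride 1/|dx|=3.8637 1/|dy|=1.0353
    cross y-line → (6,6), t=0.1967
    cross y-line → (6,5), t=1.2320
    cross x-line → (5,5), t=1.6228
    cross y-line → (5,4), t=2.2673
    cross y-line → (5,3), t=3.3025
    cross y-line → (5,2), t=4.3378
    cross y-line → (5,1), t=5.3731
    cross x-line → (4,1), t=5.4865
    cross y-line → (4,0), t=6.4084 (wall)
  → r_3 = 6.4084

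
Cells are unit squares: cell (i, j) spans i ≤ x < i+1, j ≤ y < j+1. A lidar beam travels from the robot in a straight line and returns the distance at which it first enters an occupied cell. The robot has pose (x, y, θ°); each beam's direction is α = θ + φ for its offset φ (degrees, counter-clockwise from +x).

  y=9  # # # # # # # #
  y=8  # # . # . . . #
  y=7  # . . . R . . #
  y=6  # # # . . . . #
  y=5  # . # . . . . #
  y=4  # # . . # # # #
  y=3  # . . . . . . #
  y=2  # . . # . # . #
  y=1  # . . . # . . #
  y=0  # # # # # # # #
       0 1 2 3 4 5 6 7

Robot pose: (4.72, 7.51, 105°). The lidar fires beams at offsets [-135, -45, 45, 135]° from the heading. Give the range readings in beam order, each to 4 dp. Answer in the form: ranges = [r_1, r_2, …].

ranges = [2.6327, 1.7205, 0.9800, 7.4400]

beam 1: φ=-135°, α=330°
  direction (0.8660, -0.5000); cell (4,7); t to first gridline: x 0.3233, y 1.0200 (then +1.1547 / +2.0000)
    (5,7) via x @ 0.3233
    (5,6) via y @ 1.0200
    (6,6) via x @ 1.4780
    (7,6) via x @ 2.6327  # hit
  → r_1 = 2.6327
beam 2: φ=-45°, α=60°
  direction (0.5000, 0.8660); cell (4,7); t to first gridline: x 0.5600, y 0.5658 (then +2.0000 / +1.1547)
    (5,7) via x @ 0.5600
    (5,8) via y @ 0.5658
    (5,9) via y @ 1.7205  # hit
  → r_2 = 1.7205
beam 3: φ=45°, α=150°
  direction (-0.8660, 0.5000); cell (4,7); t to first gridline: x 0.8314, y 0.9800 (then +1.1547 / +2.0000)
    (3,7) via x @ 0.8314
    (3,8) via y @ 0.9800  # hit
  → r_3 = 0.9800
beam 4: φ=135°, α=240°
  direction (-0.5000, -0.8660); cell (4,7); t to first gridline: x 1.4400, y 0.5889 (then +2.0000 / +1.1547)
    (4,6) via y @ 0.5889
    (3,6) via x @ 1.4400
    (3,5) via y @ 1.7436
    (3,4) via y @ 2.8983
    (2,4) via x @ 3.4400
    (2,3) via y @ 4.0530
    (2,2) via y @ 5.2077
    (1,2) via x @ 5.4400
    (1,1) via y @ 6.3624
    (0,1) via x @ 7.4400  # hit
  → r_4 = 7.4400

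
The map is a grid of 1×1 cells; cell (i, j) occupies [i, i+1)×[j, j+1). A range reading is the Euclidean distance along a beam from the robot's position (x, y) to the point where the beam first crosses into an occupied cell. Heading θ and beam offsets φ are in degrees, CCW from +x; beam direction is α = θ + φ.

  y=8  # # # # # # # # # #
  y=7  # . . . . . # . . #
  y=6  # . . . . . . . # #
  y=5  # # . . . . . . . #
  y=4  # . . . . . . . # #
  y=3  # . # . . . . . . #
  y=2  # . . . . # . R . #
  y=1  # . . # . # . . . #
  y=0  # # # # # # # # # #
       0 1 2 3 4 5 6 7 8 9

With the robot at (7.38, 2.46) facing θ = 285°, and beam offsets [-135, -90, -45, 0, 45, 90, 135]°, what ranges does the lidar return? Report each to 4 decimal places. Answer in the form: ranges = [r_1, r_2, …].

ranges = [6.2123, 1.4287, 1.6859, 1.5115, 1.8706, 1.6771, 1.7782]

beam 1: φ=-135°, α=150°
  dir = (cos 150°, sin 150°) = (-0.8660, 0.5000); from cell (7,2)
  next x-line at t=0.4388, next y-line at t=1.0800; Δt_x=1.1547, Δt_y=2.0000
    x: enter (6,2) at t=0.4388
    y: enter (6,3) at t=1.0800
    x: enter (5,3) at t=1.5935
    x: enter (4,3) at t=2.7482
    y: enter (4,4) at t=3.0800
    x: enter (3,4) at t=3.9029
    x: enter (2,4) at t=5.0576
    y: enter (2,5) at t=5.0800
    x: enter (1,5) at t=6.2123 ← occupied
  → r_1 = 6.2123
beam 2: φ=-90°, α=195°
  dir = (cos 195°, sin 195°) = (-0.9659, -0.2588); from cell (7,2)
  next x-line at t=0.3934, next y-line at t=1.7773; Δt_x=1.0353, Δt_y=3.8637
    x: enter (6,2) at t=0.3934
    x: enter (5,2) at t=1.4287 ← occupied
  → r_2 = 1.4287
beam 3: φ=-45°, α=240°
  dir = (cos 240°, sin 240°) = (-0.5000, -0.8660); from cell (7,2)
  next x-line at t=0.7600, next y-line at t=0.5312; Δt_x=2.0000, Δt_y=1.1547
    y: enter (7,1) at t=0.5312
    x: enter (6,1) at t=0.7600
    y: enter (6,0) at t=1.6859 ← occupied
  → r_3 = 1.6859
beam 4: φ=0°, α=285°
  dir = (cos 285°, sin 285°) = (0.2588, -0.9659); from cell (7,2)
  next x-line at t=2.3955, next y-line at t=0.4762; Δt_x=3.8637, Δt_y=1.0353
    y: enter (7,1) at t=0.4762
    y: enter (7,0) at t=1.5115 ← occupied
  → r_4 = 1.5115
beam 5: φ=45°, α=330°
  dir = (cos 330°, sin 330°) = (0.8660, -0.5000); from cell (7,2)
  next x-line at t=0.7159, next y-line at t=0.9200; Δt_x=1.1547, Δt_y=2.0000
    x: enter (8,2) at t=0.7159
    y: enter (8,1) at t=0.9200
    x: enter (9,1) at t=1.8706 ← occupied
  → r_5 = 1.8706
beam 6: φ=90°, α=15°
  dir = (cos 15°, sin 15°) = (0.9659, 0.2588); from cell (7,2)
  next x-line at t=0.6419, next y-line at t=2.0864; Δt_x=1.0353, Δt_y=3.8637
    x: enter (8,2) at t=0.6419
    x: enter (9,2) at t=1.6771 ← occupied
  → r_6 = 1.6771
beam 7: φ=135°, α=60°
  dir = (cos 60°, sin 60°) = (0.5000, 0.8660); from cell (7,2)
  next x-line at t=1.2400, next y-line at t=0.6235; Δt_x=2.0000, Δt_y=1.1547
    y: enter (7,3) at t=0.6235
    x: enter (8,3) at t=1.2400
    y: enter (8,4) at t=1.7782 ← occupied
  → r_7 = 1.7782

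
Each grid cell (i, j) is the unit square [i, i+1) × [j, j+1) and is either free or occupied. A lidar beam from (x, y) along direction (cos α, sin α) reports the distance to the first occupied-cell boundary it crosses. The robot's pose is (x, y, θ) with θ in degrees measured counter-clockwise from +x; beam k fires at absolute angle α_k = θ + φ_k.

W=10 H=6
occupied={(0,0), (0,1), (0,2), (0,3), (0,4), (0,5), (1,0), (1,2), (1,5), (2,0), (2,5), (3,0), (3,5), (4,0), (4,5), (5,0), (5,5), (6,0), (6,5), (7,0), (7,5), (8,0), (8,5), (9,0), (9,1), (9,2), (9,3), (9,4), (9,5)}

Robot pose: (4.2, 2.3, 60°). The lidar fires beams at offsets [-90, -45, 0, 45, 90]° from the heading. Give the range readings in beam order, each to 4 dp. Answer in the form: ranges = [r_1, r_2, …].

beam 1: φ=-90°, α=330°
  dir = (cos 330°, sin 330°) = (0.8660, -0.5000); from cell (4,2)
  next x-line at t=0.9238, next y-line at t=0.6000; Δt_x=1.1547, Δt_y=2.0000
    y: enter (4,1) at t=0.6000
    x: enter (5,1) at t=0.9238
    x: enter (6,1) at t=2.0785
    y: enter (6,0) at t=2.6000 ← occupied
  → r_1 = 2.6000
beam 2: φ=-45°, α=15°
  dir = (cos 15°, sin 15°) = (0.9659, 0.2588); from cell (4,2)
  next x-line at t=0.8282, next y-line at t=2.7046; Δt_x=1.0353, Δt_y=3.8637
    x: enter (5,2) at t=0.8282
    x: enter (6,2) at t=1.8635
    y: enter (6,3) at t=2.7046
    x: enter (7,3) at t=2.8988
    x: enter (8,3) at t=3.9340
    x: enter (9,3) at t=4.9693 ← occupied
  → r_2 = 4.9693
beam 3: φ=0°, α=60°
  dir = (cos 60°, sin 60°) = (0.5000, 0.8660); from cell (4,2)
  next x-line at t=1.6000, next y-line at t=0.8083; Δt_x=2.0000, Δt_y=1.1547
    y: enter (4,3) at t=0.8083
    x: enter (5,3) at t=1.6000
    y: enter (5,4) at t=1.9630
    y: enter (5,5) at t=3.1177 ← occupied
  → r_3 = 3.1177
beam 4: φ=45°, α=105°
  dir = (cos 105°, sin 105°) = (-0.2588, 0.9659); from cell (4,2)
  next x-line at t=0.7727, next y-line at t=0.7247; Δt_x=3.8637, Δt_y=1.0353
    y: enter (4,3) at t=0.7247
    x: enter (3,3) at t=0.7727
    y: enter (3,4) at t=1.7600
    y: enter (3,5) at t=2.7952 ← occupied
  → r_4 = 2.7952
beam 5: φ=90°, α=150°
  dir = (cos 150°, sin 150°) = (-0.8660, 0.5000); from cell (4,2)
  next x-line at t=0.2309, next y-line at t=1.4000; Δt_x=1.1547, Δt_y=2.0000
    x: enter (3,2) at t=0.2309
    x: enter (2,2) at t=1.3856
    y: enter (2,3) at t=1.4000
    x: enter (1,3) at t=2.5403
    y: enter (1,4) at t=3.4000
    x: enter (0,4) at t=3.6950 ← occupied
  → r_5 = 3.6950

ranges = [2.6000, 4.9693, 3.1177, 2.7952, 3.6950]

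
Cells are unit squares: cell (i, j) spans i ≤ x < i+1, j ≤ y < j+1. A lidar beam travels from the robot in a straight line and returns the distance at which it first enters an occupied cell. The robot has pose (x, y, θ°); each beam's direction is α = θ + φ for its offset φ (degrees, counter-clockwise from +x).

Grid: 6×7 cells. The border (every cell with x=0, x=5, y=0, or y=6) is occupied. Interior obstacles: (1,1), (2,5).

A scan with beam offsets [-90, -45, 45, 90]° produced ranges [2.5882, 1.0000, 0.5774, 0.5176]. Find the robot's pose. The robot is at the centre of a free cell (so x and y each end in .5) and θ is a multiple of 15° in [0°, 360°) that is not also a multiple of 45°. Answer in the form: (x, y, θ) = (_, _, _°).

Candidates: 18 free-cell centres × 16 headings = 288 poses. Raycast each; keep the one whose scan matches to 4 dp.
  (4.5, 1.5, 255°): beam 1 = 3.6235 ≠ 2.5882 ✗
  (1.5, 4.5, 120°): beam 1 = 1.0000 ≠ 2.5882 ✗
  (4.5, 4.5, 240°): beam 1 = 1.7321 ≠ 2.5882 ✗
  …
  (1.5, 2.5, 165°): r_1=2.5882, r_2=1.0000, r_3=0.5774, r_4=0.5176 — all match ✓
No second candidate reproduces the full scan.

(x, y, θ) = (1.5, 2.5, 165°)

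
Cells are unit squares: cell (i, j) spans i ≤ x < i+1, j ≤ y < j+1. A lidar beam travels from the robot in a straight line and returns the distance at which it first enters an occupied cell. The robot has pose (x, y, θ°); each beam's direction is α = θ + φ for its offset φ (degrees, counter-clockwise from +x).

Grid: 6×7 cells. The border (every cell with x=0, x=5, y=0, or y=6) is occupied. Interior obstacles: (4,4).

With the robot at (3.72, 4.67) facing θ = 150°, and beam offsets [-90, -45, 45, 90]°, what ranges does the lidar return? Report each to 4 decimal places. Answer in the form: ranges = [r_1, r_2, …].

ranges = [1.5358, 1.3769, 2.8160, 4.2378]

beam 1: φ=-90°, α=60°
  cosα=0.5000 sinα=0.8660 | (3,4) | tMaxX 0.5600 tMaxY 0.3811 | tΔX 2.0000 tΔY 1.1547
    t=0.3811 [y] (3,5)
    t=0.5600 [x] (4,5)
    t=1.5358 [y] (4,6) — stop
  → r_1 = 1.5358
beam 2: φ=-45°, α=105°
  cosα=-0.2588 sinα=0.9659 | (3,4) | tMaxX 2.7819 tMaxY 0.3416 | tΔX 3.8637 tΔY 1.0353
    t=0.3416 [y] (3,5)
    t=1.3769 [y] (3,6) — stop
  → r_2 = 1.3769
beam 3: φ=45°, α=195°
  cosα=-0.9659 sinα=-0.2588 | (3,4) | tMaxX 0.7454 tMaxY 2.5887 | tΔX 1.0353 tΔY 3.8637
    t=0.7454 [x] (2,4)
    t=1.7807 [x] (1,4)
    t=2.5887 [y] (1,3)
    t=2.8160 [x] (0,3) — stop
  → r_3 = 2.8160
beam 4: φ=90°, α=240°
  cosα=-0.5000 sinα=-0.8660 | (3,4) | tMaxX 1.4400 tMaxY 0.7736 | tΔX 2.0000 tΔY 1.1547
    t=0.7736 [y] (3,3)
    t=1.4400 [x] (2,3)
    t=1.9283 [y] (2,2)
    t=3.0831 [y] (2,1)
    t=3.4400 [x] (1,1)
    t=4.2378 [y] (1,0) — stop
  → r_4 = 4.2378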